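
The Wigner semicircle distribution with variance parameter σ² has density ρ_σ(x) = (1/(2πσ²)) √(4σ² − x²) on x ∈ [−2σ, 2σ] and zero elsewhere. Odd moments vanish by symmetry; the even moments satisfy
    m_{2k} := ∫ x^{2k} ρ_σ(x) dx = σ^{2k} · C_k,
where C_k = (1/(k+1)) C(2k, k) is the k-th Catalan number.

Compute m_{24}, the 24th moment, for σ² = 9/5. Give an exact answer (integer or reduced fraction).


By the scaled semicircle moment identity, m_{2k} = σ^{2k} · C_k with k = 12.
C_12 = (1/(k+1)) · C(2k, k) = (1/13) · C(24, 12) = (1/13) · 2704156 = 208012.
σ^{2k} = (σ²)^k = (9/5)^12 = 282429536481/244140625.

Therefore m_{24} = σ^{24} · C_12 = (282429536481/244140625) · 208012 = 58748732742485772/244140625.


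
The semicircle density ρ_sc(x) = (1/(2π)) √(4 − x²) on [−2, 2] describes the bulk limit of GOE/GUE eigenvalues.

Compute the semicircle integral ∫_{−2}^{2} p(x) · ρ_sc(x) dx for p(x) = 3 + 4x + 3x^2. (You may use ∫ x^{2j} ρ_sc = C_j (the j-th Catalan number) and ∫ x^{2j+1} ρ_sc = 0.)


Write p(x) = Σ a_i x^i, split into monomials and integrate each against ρ_sc separately.
Using ∫ x^{2j} ρ_sc = C_j = (1/(j+1)) C(2j, j) (Catalan numbers) and ∫ x^{2j+1} ρ_sc = 0 (odd monomials vanish by symmetry):
  i = 0 (even): a_0 · C_{0} = 3 · 1 = 3
  i = 1 (odd): ∫ x^1 ρ_sc = 0 (vanishes)
  i = 2 (even): a_2 · C_{1} = 3 · 1 = 3

Summing the contributions: ∫_{−2}^{2} p(x) ρ_sc(x) dx = 3 + 3 = 6.


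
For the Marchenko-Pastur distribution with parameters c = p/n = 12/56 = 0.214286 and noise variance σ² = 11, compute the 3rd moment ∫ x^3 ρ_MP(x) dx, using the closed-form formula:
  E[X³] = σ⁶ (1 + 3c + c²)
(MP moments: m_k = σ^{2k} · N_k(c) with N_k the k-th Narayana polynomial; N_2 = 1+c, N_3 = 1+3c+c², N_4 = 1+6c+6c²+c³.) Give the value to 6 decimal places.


E[X³] = σ⁶ (1 + 3c + c²) (third MP moment). With σ² = 11 (so σ⁶ = 1331) and c = 12/56 = 0.214286: E[X³] = 1331 · (1 + 3·0.214286 + (0.214286)²) = 1331 · 1.688776.

So E[X^3] = 2247.760204.


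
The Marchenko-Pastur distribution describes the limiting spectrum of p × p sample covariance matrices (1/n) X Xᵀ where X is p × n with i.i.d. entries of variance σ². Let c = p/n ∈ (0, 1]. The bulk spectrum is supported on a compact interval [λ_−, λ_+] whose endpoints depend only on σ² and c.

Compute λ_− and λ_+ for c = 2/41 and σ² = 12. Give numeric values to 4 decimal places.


c = 2/41 = 0.048780; √c = 0.220863.
λ_− = σ² (1 − √c)² = 12 · (1 − 0.220863)² = 12 · (0.779137)² = 7.284653.
λ_+ = σ² (1 + √c)² = 12 · (1 + 0.220863)² = 12 · (1.220863)² = 17.886079.

Rounded to 4 decimal places: λ_− ≈ 7.2847, λ_+ ≈ 17.8861.


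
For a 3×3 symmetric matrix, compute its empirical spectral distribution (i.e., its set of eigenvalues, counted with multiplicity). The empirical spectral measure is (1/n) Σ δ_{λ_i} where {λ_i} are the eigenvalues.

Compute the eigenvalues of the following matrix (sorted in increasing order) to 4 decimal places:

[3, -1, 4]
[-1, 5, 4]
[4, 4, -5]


Since M is real symmetric, all three eigenvalues are real; they are the roots of det(λI − M) = λ³ − (tr M) λ² + s λ − det M, where s is the sum of the principal 2×2 minors.
tr M = 3 + 5 + (-5) = 3.
s = (3·5 − (-1)²) + (3·(-5) − 4²) + (5·(-5) − 4²) = 14 + (-31) + (-41) = -58.
det M (expand along row 1) = 3·(-41) − (-1)·(-11) + 4·(-24) = -230.
Characteristic polynomial: λ³ − 3λ² − 58λ + 230 = 0.
Substitute λ = y + (tr M)/3 = y + 1.000000 to remove the quadratic term: y³ + p·y + q = 0 with p = s − (tr M)²/3 = -61.000000 and q = −2(tr M)³/27 + (tr M)·s/3 − det M = 170.000000.
Three real roots ⇒ use the trigonometric (Viète) form: r = 2√(−p/3) = 9.018500, φ = arccos(3q/(p·r)) = arccos(-0.927056) = 2.757280 rad.
y_k = r·cos(φ/3 − 2πk/3) for k = 0, 1, 2 gives y = 5.470093, 3.474508, -8.944601.
λ_k = y_k + 1.000000 gives λ = 6.4701, 4.4745, -7.9446 (check: the sum is 3.0000 = tr M).

Eigenvalues sorted in increasing order: [-7.9446, 4.4745, 6.4701].


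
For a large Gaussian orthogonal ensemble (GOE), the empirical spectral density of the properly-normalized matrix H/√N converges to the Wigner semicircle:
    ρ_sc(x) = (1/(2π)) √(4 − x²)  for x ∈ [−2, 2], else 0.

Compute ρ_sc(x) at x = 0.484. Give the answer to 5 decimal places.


ρ_sc(x) = (1/(2π)) √(4 − x²). With x = 0.484:
  4 − x² = 4 − (0.484)² = 4 − 0.234256 = 3.765744.
  √(4 − x²) = 1.940552.
  1/(2π) = 0.159155.
  ρ_sc(0.484) = 0.159155 · 1.940552 = 0.308849.

Rounded to 5 decimal places: ρ_sc(0.484) ≈ 0.30885.


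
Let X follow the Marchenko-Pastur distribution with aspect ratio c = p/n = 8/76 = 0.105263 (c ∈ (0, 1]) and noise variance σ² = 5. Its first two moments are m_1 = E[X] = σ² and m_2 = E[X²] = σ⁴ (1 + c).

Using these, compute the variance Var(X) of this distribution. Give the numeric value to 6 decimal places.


m_1 = E[X] = σ² = 5, so m_1² = 25.
m_2 = E[X²] = σ⁴ (1 + c) = 25 · (1 + 0.105263) = 25 · 1.105263 = 27.631579.
(Note m_2 − m_1² simplifies to c · σ⁴ = 0.105263 · 25.)

Var(X) = m_2 − m_1² = 27.631579 − 25 = 2.631579.


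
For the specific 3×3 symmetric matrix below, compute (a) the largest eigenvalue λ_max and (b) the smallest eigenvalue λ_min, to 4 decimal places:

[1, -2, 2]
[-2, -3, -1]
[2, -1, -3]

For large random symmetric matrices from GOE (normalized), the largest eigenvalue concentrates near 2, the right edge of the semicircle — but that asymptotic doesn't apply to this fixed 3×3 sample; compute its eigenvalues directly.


Since M is real symmetric, all three eigenvalues are real; they are the roots of det(λI − M) = λ³ − (tr M) λ² + s λ − det M, where s is the sum of the principal 2×2 minors.
tr M = 1 + (-3) + (-3) = -5.
s = (1·(-3) − (-2)²) + (1·(-3) − 2²) + ((-3)·(-3) − (-1)²) = -7 + (-7) + 8 = -6.
det M (expand along row 1) = 1·8 − (-2)·8 + 2·8 = 40.
Characteristic polynomial: λ³ + 5λ² − 6λ − 40 = 0.
Substitute λ = y + (tr M)/3 = y − 1.666667 to remove the quadratic term: y³ + p·y + q = 0 with p = s − (tr M)²/3 = -14.333333 and q = −2(tr M)³/27 + (tr M)·s/3 − det M = -20.740741.
Three real roots ⇒ use the trigonometric (Viète) form: r = 2√(−p/3) = 4.371626, φ = arccos(3q/(p·r)) = arccos(0.993014) = 0.118273 rad.
y_k = r·cos(φ/3 − 2πk/3) for k = 0, 1, 2 gives y = 4.368229, -2.034895, -2.333333.
λ_k = y_k − 1.666667 gives λ = 2.7016, -3.7016, -4.0000 (check: the sum is -5.0000 = tr M).

Hence λ_max = 2.7016 and λ_min = -4.0000.


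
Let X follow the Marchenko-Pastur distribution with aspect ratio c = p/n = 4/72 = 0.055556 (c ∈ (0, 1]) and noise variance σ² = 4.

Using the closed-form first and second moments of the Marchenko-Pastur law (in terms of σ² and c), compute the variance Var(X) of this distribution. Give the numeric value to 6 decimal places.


Recall the MP moments m_1 = E[X] = σ² and m_2 = E[X²] = σ⁴ (1 + c).
m_1 = E[X] = σ² = 4, so m_1² = 16.
m_2 = E[X²] = σ⁴ (1 + c) = 16 · (1 + 0.055556) = 16 · 1.055556 = 16.888889.
(Note m_2 − m_1² simplifies to c · σ⁴ = 0.055556 · 16.)

Var(X) = m_2 − m_1² = 16.888889 − 16 = 0.888889.


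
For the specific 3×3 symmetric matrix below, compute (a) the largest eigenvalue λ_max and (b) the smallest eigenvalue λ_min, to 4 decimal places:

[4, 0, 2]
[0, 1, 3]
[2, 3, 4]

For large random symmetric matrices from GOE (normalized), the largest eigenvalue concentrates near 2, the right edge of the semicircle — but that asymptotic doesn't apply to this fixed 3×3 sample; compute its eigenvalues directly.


Since M is real symmetric, all three eigenvalues are real; they are the roots of det(λI − M) = λ³ − (tr M) λ² + s λ − det M, where s is the sum of the principal 2×2 minors.
tr M = 4 + 1 + 4 = 9.
s = (4·1 − 0²) + (4·4 − 2²) + (1·4 − 3²) = 4 + 12 + (-5) = 11.
det M (expand along row 1) = 4·(-5) − 0·(-6) + 2·(-2) = -24.
Characteristic polynomial: λ³ − 9λ² + 11λ + 24 = 0.
Substitute λ = y + (tr M)/3 = y + 3.000000 to remove the quadratic term: y³ + p·y + q = 0 with p = s − (tr M)²/3 = -16.000000 and q = −2(tr M)³/27 + (tr M)·s/3 − det M = 3.000000.
Three real roots ⇒ use the trigonometric (Viète) form: r = 2√(−p/3) = 4.618802, φ = arccos(3q/(p·r)) = arccos(-0.121785) = 1.692884 rad.
y_k = r·cos(φ/3 − 2πk/3) for k = 0, 1, 2 gives y = 3.902731, 0.187915, -4.090645.
λ_k = y_k + 3.000000 gives λ = 6.9027, 3.1879, -1.0906 (check: the sum is 9.0000 = tr M).

Hence λ_max = 6.9027 and λ_min = -1.0906.


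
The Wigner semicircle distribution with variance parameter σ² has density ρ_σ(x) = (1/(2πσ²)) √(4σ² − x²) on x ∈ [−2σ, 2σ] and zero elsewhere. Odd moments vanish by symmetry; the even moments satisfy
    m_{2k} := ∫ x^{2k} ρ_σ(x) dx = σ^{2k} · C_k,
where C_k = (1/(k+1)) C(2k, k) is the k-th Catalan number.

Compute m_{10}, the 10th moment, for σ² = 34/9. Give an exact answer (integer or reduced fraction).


By the scaled semicircle moment identity, m_{2k} = σ^{2k} · C_k with k = 5.
C_5 = (1/(k+1)) · C(2k, k) = (1/6) · C(10, 5) = (1/6) · 252 = 42.
σ^{2k} = (σ²)^k = (34/9)^5 = 45435424/59049.

Therefore m_{10} = σ^{10} · C_5 = (45435424/59049) · 42 = 636095936/19683.


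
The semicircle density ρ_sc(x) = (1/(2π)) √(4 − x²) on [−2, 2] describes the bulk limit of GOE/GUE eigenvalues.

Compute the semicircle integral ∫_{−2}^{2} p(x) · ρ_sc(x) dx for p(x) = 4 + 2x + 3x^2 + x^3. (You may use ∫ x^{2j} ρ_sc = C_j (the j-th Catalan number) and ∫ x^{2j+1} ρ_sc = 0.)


Write p(x) = Σ a_i x^i, split into monomials and integrate each against ρ_sc separately.
Using ∫ x^{2j} ρ_sc = C_j = (1/(j+1)) C(2j, j) (Catalan numbers) and ∫ x^{2j+1} ρ_sc = 0 (odd monomials vanish by symmetry):
  i = 0 (even): a_0 · C_{0} = 4 · 1 = 4
  i = 1 (odd): ∫ x^1 ρ_sc = 0 (vanishes)
  i = 2 (even): a_2 · C_{1} = 3 · 1 = 3
  i = 3 (odd): ∫ x^3 ρ_sc = 0 (vanishes)

Summing the contributions: ∫_{−2}^{2} p(x) ρ_sc(x) dx = 4 + 3 = 7.


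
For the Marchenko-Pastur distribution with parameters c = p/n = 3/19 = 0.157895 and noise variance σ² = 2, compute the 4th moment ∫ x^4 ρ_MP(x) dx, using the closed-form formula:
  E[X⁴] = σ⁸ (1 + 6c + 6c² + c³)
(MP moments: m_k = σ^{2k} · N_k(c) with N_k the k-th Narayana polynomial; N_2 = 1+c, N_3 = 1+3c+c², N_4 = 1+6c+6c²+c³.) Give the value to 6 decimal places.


E[X⁴] = σ⁸ (1 + 6c + 6c² + c³) (fourth MP moment). With σ² = 2 (so σ⁸ = 16) and c = 3/19 = 0.157895: E[X⁴] = 16 · (1 + 6·0.157895 + 6·(0.157895)² + (0.157895)³) = 16 · 2.100889.

So E[X^4] = 33.614229.


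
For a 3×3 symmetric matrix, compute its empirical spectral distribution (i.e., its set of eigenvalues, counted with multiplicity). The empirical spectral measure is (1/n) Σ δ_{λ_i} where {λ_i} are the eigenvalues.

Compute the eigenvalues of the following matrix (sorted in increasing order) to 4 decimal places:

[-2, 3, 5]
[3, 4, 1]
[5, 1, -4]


Since M is real symmetric, all three eigenvalues are real; they are the roots of det(λI − M) = λ³ − (tr M) λ² + s λ − det M, where s is the sum of the principal 2×2 minors.
tr M = -2 + 4 + (-4) = -2.
s = ((-2)·4 − 3²) + ((-2)·(-4) − 5²) + (4·(-4) − 1²) = -17 + (-17) + (-17) = -51.
det M (expand along row 1) = (-2)·(-17) − 3·(-17) + 5·(-17) = 0.
Characteristic polynomial: λ³ + 2λ² − 51λ = 0.
Substitute λ = y + (tr M)/3 = y − 0.666667 to remove the quadratic term: y³ + p·y + q = 0 with p = s − (tr M)²/3 = -52.333333 and q = −2(tr M)³/27 + (tr M)·s/3 − det M = 34.592593.
Three real roots ⇒ use the trigonometric (Viète) form: r = 2√(−p/3) = 8.353309, φ = arccos(3q/(p·r)) = arccos(-0.237393) = 1.810477 rad.
y_k = r·cos(φ/3 − 2πk/3) for k = 0, 1, 2 gives y = 6.877769, 0.666667, -7.544436.
λ_k = y_k − 0.666667 gives λ = 6.2111, 0.0000, -8.2111 (check: the sum is -2.0000 = tr M).

Eigenvalues sorted in increasing order: [-8.2111, 0.0000, 6.2111].


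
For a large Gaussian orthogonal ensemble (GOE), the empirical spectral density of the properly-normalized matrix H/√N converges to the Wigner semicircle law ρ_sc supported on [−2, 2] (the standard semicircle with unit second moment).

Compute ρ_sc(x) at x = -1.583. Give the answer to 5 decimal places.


ρ_sc(x) = (1/(2π)) √(4 − x²). With x = -1.583:
  4 − x² = 4 − (-1.583)² = 4 − 2.505889 = 1.494111.
  √(4 − x²) = 1.222338.
  1/(2π) = 0.159155.
  ρ_sc(-1.583) = 0.159155 · 1.222338 = 0.194541.

Rounded to 5 decimal places: ρ_sc(-1.583) ≈ 0.19454.


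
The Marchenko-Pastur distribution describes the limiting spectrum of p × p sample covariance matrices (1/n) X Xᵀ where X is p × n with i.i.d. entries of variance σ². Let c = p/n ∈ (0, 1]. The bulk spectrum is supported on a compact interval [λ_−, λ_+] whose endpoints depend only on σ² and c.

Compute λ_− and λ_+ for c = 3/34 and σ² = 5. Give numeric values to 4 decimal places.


c = 3/34 = 0.088235; √c = 0.297044.
λ_− = σ² (1 − √c)² = 5 · (1 − 0.297044)² = 5 · (0.702956)² = 2.470734.
λ_+ = σ² (1 + √c)² = 5 · (1 + 0.297044)² = 5 · (1.297044)² = 8.411619.

Rounded to 4 decimal places: λ_− ≈ 2.4707, λ_+ ≈ 8.4116.


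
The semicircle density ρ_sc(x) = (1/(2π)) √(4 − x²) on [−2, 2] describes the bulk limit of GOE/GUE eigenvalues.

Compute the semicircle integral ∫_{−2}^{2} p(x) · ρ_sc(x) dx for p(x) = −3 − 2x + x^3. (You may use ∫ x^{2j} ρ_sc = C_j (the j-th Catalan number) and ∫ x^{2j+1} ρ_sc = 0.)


Write p(x) = Σ a_i x^i, split into monomials and integrate each against ρ_sc separately.
Using ∫ x^{2j} ρ_sc = C_j = (1/(j+1)) C(2j, j) (Catalan numbers) and ∫ x^{2j+1} ρ_sc = 0 (odd monomials vanish by symmetry):
  i = 0 (even): a_0 · C_{0} = -3 · 1 = -3
  i = 1 (odd): ∫ x^1 ρ_sc = 0 (vanishes)
  i = 3 (odd): ∫ x^3 ρ_sc = 0 (vanishes)

Summing the contributions: ∫_{−2}^{2} p(x) ρ_sc(x) dx = -3.


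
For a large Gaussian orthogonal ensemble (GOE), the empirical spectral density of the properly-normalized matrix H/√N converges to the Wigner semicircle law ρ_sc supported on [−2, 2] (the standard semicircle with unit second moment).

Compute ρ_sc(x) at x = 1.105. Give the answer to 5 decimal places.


ρ_sc(x) = (1/(2π)) √(4 − x²). With x = 1.105:
  4 − x² = 4 − (1.105)² = 4 − 1.221025 = 2.778975.
  √(4 − x²) = 1.667026.
  1/(2π) = 0.159155.
  ρ_sc(1.105) = 0.159155 · 1.667026 = 0.265315.

Rounded to 5 decimal places: ρ_sc(1.105) ≈ 0.26532.


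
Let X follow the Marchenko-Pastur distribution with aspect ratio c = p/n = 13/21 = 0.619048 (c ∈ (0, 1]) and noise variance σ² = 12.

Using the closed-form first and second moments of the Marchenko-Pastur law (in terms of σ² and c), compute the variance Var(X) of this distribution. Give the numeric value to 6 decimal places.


Recall the MP moments m_1 = E[X] = σ² and m_2 = E[X²] = σ⁴ (1 + c).
m_1 = E[X] = σ² = 12, so m_1² = 144.
m_2 = E[X²] = σ⁴ (1 + c) = 144 · (1 + 0.619048) = 144 · 1.619048 = 233.142857.
(Note m_2 − m_1² simplifies to c · σ⁴ = 0.619048 · 144.)

Var(X) = m_2 − m_1² = 233.142857 − 144 = 89.142857.


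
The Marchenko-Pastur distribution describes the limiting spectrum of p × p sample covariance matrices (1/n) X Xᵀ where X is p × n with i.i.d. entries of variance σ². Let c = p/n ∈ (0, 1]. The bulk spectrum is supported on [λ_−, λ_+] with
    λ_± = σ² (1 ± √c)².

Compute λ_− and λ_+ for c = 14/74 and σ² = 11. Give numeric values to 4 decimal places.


c = 14/74 = 0.189189; √c = 0.434959.
λ_− = σ² (1 − √c)² = 11 · (1 − 0.434959)² = 11 · (0.565041)² = 3.511987.
λ_+ = σ² (1 + √c)² = 11 · (1 + 0.434959)² = 11 · (1.434959)² = 22.650175.

Rounded to 4 decimal places: λ_− ≈ 3.5120, λ_+ ≈ 22.6502.


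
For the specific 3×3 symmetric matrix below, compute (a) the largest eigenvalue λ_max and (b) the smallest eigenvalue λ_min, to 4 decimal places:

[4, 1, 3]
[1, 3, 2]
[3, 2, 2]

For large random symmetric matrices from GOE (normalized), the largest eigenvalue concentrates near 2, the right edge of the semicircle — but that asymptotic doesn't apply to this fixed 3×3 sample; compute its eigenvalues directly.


Since M is real symmetric, all three eigenvalues are real; they are the roots of det(λI − M) = λ³ − (tr M) λ² + s λ − det M, where s is the sum of the principal 2×2 minors.
tr M = 4 + 3 + 2 = 9.
s = (4·3 − 1²) + (4·2 − 3²) + (3·2 − 2²) = 11 + (-1) + 2 = 12.
det M (expand along row 1) = 4·2 − 1·(-4) + 3·(-7) = -9.
Characteristic polynomial: λ³ − 9λ² + 12λ + 9 = 0.
Substitute λ = y + (tr M)/3 = y + 3.000000 to remove the quadratic term: y³ + p·y + q = 0 with p = s − (tr M)²/3 = -15.000000 and q = −2(tr M)³/27 + (tr M)·s/3 − det M = -9.000000.
Three real roots ⇒ use the trigonometric (Viète) form: r = 2√(−p/3) = 4.472136, φ = arccos(3q/(p·r)) = arccos(0.402492) = 1.156559 rad.
y_k = r·cos(φ/3 − 2πk/3) for k = 0, 1, 2 gives y = 4.143895, -0.615549, -3.528347.
λ_k = y_k + 3.000000 gives λ = 7.1439, 2.3845, -0.5283 (check: the sum is 9.0000 = tr M).

Hence λ_max = 7.1439 and λ_min = -0.5283.


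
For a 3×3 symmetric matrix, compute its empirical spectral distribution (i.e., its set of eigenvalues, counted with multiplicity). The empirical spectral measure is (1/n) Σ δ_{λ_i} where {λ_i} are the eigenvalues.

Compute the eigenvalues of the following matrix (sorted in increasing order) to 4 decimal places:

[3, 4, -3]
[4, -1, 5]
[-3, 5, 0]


Since M is real symmetric, all three eigenvalues are real; they are the roots of det(λI − M) = λ³ − (tr M) λ² + s λ − det M, where s is the sum of the principal 2×2 minors.
tr M = 3 + (-1) + 0 = 2.
s = (3·(-1) − 4²) + (3·0 − (-3)²) + ((-1)·0 − 5²) = -19 + (-9) + (-25) = -53.
det M (expand along row 1) = 3·(-25) − 4·15 + (-3)·17 = -186.
Characteristic polynomial: λ³ − 2λ² − 53λ + 186 = 0.
Substitute λ = y + (tr M)/3 = y + 0.666667 to remove the quadratic term: y³ + p·y + q = 0 with p = s − (tr M)²/3 = -54.333333 and q = −2(tr M)³/27 + (tr M)·s/3 − det M = 150.074074.
Three real roots ⇒ use the trigonometric (Viète) form: r = 2√(−p/3) = 8.511430, φ = arccos(3q/(p·r)) = arccos(-0.973549) = 2.911080 rad.
y_k = r·cos(φ/3 − 2πk/3) for k = 0, 1, 2 gives y = 4.808979, 3.677338, -8.486317.
λ_k = y_k + 0.666667 gives λ = 5.4756, 4.3440, -7.8197 (check: the sum is 2.0000 = tr M).

Eigenvalues sorted in increasing order: [-7.8197, 4.3440, 5.4756].


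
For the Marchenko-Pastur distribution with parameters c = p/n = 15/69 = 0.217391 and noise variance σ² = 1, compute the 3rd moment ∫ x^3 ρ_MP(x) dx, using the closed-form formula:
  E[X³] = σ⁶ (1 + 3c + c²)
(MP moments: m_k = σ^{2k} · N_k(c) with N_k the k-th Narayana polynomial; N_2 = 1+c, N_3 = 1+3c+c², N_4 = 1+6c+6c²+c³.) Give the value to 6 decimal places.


E[X³] = σ⁶ (1 + 3c + c²) (third MP moment). With σ² = 1 (so σ⁶ = 1) and c = 15/69 = 0.217391: E[X³] = 1 · (1 + 3·0.217391 + (0.217391)²) = 1 · 1.699433.

So E[X^3] = 1.699433.


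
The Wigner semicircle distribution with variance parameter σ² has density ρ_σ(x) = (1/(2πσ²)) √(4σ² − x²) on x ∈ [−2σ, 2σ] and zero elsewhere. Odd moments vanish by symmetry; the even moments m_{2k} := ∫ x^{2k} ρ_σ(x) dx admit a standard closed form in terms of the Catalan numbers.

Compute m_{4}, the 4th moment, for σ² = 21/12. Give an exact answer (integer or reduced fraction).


By the scaled semicircle moment identity, m_{2k} = σ^{2k} · C_k with k = 2.
C_2 = (1/(k+1)) · C(2k, k) = (1/3) · C(4, 2) = (1/3) · 6 = 2.
σ^{2k} = (σ²)^k = (21/12)^2 = 49/16.

Therefore m_{4} = σ^{4} · C_2 = (49/16) · 2 = 49/8.


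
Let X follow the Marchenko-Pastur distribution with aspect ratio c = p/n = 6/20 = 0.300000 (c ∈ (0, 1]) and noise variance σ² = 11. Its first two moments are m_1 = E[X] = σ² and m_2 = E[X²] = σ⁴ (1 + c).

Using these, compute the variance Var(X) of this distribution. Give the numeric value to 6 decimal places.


m_1 = E[X] = σ² = 11, so m_1² = 121.
m_2 = E[X²] = σ⁴ (1 + c) = 121 · (1 + 0.300000) = 121 · 1.300000 = 157.300000.
(Note m_2 − m_1² simplifies to c · σ⁴ = 0.300000 · 121.)

Var(X) = m_2 − m_1² = 157.300000 − 121 = 36.300000.


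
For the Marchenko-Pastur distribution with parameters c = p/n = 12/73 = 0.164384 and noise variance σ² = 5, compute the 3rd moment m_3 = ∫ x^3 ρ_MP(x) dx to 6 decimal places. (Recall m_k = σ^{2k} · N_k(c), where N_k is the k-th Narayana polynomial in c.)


E[X³] = σ⁶ (1 + 3c + c²) (third MP moment). With σ² = 5 (so σ⁶ = 125) and c = 12/73 = 0.164384: E[X³] = 125 · (1 + 3·0.164384 + (0.164384)²) = 125 · 1.520173.

So E[X^3] = 190.021580.


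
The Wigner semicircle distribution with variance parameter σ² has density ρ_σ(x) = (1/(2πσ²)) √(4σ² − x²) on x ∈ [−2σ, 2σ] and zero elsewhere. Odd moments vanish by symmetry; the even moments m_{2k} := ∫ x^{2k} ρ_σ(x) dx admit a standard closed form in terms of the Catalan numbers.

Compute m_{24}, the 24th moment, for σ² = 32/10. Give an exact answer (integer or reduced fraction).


By the scaled semicircle moment identity, m_{2k} = σ^{2k} · C_k with k = 12.
C_12 = (1/(k+1)) · C(2k, k) = (1/13) · C(24, 12) = (1/13) · 2704156 = 208012.
σ^{2k} = (σ²)^k = (32/10)^12 = 281474976710656/244140625.

Therefore m_{24} = σ^{24} · C_12 = (281474976710656/244140625) · 208012 = 58550172855536975872/244140625.


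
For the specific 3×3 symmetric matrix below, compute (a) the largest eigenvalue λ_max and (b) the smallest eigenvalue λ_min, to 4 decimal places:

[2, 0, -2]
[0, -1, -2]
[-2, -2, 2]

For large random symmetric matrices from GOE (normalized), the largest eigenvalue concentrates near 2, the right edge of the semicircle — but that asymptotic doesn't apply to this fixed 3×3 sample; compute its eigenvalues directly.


Since M is real symmetric, all three eigenvalues are real; they are the roots of det(λI − M) = λ³ − (tr M) λ² + s λ − det M, where s is the sum of the principal 2×2 minors.
tr M = 2 + (-1) + 2 = 3.
s = (2·(-1) − 0²) + (2·2 − (-2)²) + ((-1)·2 − (-2)²) = -2 + 0 + (-6) = -8.
det M (expand along row 1) = 2·(-6) − 0·(-4) + (-2)·(-2) = -8.
Characteristic polynomial: λ³ − 3λ² − 8λ + 8 = 0.
Substitute λ = y + (tr M)/3 = y + 1.000000 to remove the quadratic term: y³ + p·y + q = 0 with p = s − (tr M)²/3 = -11.000000 and q = −2(tr M)³/27 + (tr M)·s/3 − det M = -2.000000.
Three real roots ⇒ use the trigonometric (Viète) form: r = 2√(−p/3) = 3.829708, φ = arccos(3q/(p·r)) = arccos(0.142427) = 1.427883 rad.
y_k = r·cos(φ/3 − 2πk/3) for k = 0, 1, 2 gives y = 3.404047, -0.182370, -3.221677.
λ_k = y_k + 1.000000 gives λ = 4.4040, 0.8176, -2.2217 (check: the sum is 3.0000 = tr M).

Hence λ_max = 4.4040 and λ_min = -2.2217.


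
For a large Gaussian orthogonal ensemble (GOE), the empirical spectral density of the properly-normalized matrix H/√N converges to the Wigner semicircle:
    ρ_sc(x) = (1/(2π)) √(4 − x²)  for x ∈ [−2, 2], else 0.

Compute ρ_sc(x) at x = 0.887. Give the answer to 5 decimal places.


ρ_sc(x) = (1/(2π)) √(4 − x²). With x = 0.887:
  4 − x² = 4 − (0.887)² = 4 − 0.786769 = 3.213231.
  √(4 − x²) = 1.792549.
  1/(2π) = 0.159155.
  ρ_sc(0.887) = 0.159155 · 1.792549 = 0.285293.

Rounded to 5 decimal places: ρ_sc(0.887) ≈ 0.28529.


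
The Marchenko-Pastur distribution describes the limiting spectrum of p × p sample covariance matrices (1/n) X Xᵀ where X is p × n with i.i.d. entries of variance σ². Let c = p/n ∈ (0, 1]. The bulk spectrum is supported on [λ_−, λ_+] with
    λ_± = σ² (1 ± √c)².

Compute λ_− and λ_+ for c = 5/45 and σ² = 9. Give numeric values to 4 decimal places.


c = 5/45 = 0.111111; √c = 0.333333.
λ_− = σ² (1 − √c)² = 9 · (1 − 0.333333)² = 9 · (0.666667)² = 4.000000.
λ_+ = σ² (1 + √c)² = 9 · (1 + 0.333333)² = 9 · (1.333333)² = 16.000000.

Rounded to 4 decimal places: λ_− ≈ 4.0000, λ_+ ≈ 16.0000.


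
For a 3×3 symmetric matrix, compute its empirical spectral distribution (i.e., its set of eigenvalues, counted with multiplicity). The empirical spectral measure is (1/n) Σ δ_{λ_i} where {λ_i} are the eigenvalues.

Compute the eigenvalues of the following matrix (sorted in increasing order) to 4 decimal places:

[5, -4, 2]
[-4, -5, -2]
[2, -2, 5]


Since M is real symmetric, all three eigenvalues are real; they are the roots of det(λI − M) = λ³ − (tr M) λ² + s λ − det M, where s is the sum of the principal 2×2 minors.
tr M = 5 + (-5) + 5 = 5.
s = (5·(-5) − (-4)²) + (5·5 − 2²) + ((-5)·5 − (-2)²) = -41 + 21 + (-29) = -49.
det M (expand along row 1) = 5·(-29) − (-4)·(-16) + 2·18 = -173.
Characteristic polynomial: λ³ − 5λ² − 49λ + 173 = 0.
Substitute λ = y + (tr M)/3 = y + 1.666667 to remove the quadratic term: y³ + p·y + q = 0 with p = s − (tr M)²/3 = -57.333333 and q = −2(tr M)³/27 + (tr M)·s/3 − det M = 82.074074.
Three real roots ⇒ use the trigonometric (Viète) form: r = 2√(−p/3) = 8.743251, φ = arccos(3q/(p·r)) = arccos(-0.491187) = 2.084249 rad.
y_k = r·cos(φ/3 − 2πk/3) for k = 0, 1, 2 gives y = 6.716689, 1.489119, -8.205808.
λ_k = y_k + 1.666667 gives λ = 8.3834, 3.1558, -6.5391 (check: the sum is 5.0000 = tr M).

Eigenvalues sorted in increasing order: [-6.5391, 3.1558, 8.3834].


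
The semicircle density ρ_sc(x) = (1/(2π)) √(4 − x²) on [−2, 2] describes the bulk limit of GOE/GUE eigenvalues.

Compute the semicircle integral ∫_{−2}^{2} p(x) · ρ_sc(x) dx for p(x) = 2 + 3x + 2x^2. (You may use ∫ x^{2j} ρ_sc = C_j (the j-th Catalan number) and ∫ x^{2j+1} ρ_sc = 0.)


Write p(x) = Σ a_i x^i, split into monomials and integrate each against ρ_sc separately.
Using ∫ x^{2j} ρ_sc = C_j = (1/(j+1)) C(2j, j) (Catalan numbers) and ∫ x^{2j+1} ρ_sc = 0 (odd monomials vanish by symmetry):
  i = 0 (even): a_0 · C_{0} = 2 · 1 = 2
  i = 1 (odd): ∫ x^1 ρ_sc = 0 (vanishes)
  i = 2 (even): a_2 · C_{1} = 2 · 1 = 2

Summing the contributions: ∫_{−2}^{2} p(x) ρ_sc(x) dx = 2 + 2 = 4.


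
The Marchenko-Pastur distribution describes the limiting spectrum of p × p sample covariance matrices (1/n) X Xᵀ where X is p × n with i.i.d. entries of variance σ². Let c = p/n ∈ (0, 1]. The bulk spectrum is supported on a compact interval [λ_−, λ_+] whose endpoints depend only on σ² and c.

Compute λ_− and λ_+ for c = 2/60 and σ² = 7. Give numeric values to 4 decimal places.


c = 2/60 = 0.033333; √c = 0.182574.
λ_− = σ² (1 − √c)² = 7 · (1 − 0.182574)² = 7 · (0.817426)² = 4.677295.
λ_+ = σ² (1 + √c)² = 7 · (1 + 0.182574)² = 7 · (1.182574)² = 9.789372.

Rounded to 4 decimal places: λ_− ≈ 4.6773, λ_+ ≈ 9.7894.


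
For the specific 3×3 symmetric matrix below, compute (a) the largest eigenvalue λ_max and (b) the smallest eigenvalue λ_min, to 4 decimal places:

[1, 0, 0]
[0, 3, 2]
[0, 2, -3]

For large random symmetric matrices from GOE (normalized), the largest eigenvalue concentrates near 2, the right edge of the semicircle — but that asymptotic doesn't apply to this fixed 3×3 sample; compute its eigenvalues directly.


Since M is real symmetric, all three eigenvalues are real; they are the roots of det(λI − M) = λ³ − (tr M) λ² + s λ − det M, where s is the sum of the principal 2×2 minors.
tr M = 1 + 3 + (-3) = 1.
s = (1·3 − 0²) + (1·(-3) − 0²) + (3·(-3) − 2²) = 3 + (-3) + (-13) = -13.
det M (expand along row 1) = 1·(-13) − 0·0 + 0·0 = -13.
Characteristic polynomial: λ³ − λ² − 13λ + 13 = 0.
Substitute λ = y + (tr M)/3 = y + 0.333333 to remove the quadratic term: y³ + p·y + q = 0 with p = s − (tr M)²/3 = -13.333333 and q = −2(tr M)³/27 + (tr M)·s/3 − det M = 8.592593.
Three real roots ⇒ use the trigonometric (Viète) form: r = 2√(−p/3) = 4.216370, φ = arccos(3q/(p·r)) = arccos(-0.458530) = 2.047137 rad.
y_k = r·cos(φ/3 − 2πk/3) for k = 0, 1, 2 gives y = 3.272218, 0.666667, -3.938885.
λ_k = y_k + 0.333333 gives λ = 3.6056, 1.0000, -3.6056 (check: the sum is 1.0000 = tr M).

Hence λ_max = 3.6056 and λ_min = -3.6056.


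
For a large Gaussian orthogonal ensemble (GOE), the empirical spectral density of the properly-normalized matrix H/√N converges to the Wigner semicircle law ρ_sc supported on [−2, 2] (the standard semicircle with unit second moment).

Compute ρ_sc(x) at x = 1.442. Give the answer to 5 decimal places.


ρ_sc(x) = (1/(2π)) √(4 − x²). With x = 1.442:
  4 − x² = 4 − (1.442)² = 4 − 2.079364 = 1.920636.
  √(4 − x²) = 1.385870.
  1/(2π) = 0.159155.
  ρ_sc(1.442) = 0.159155 · 1.385870 = 0.220568.

Rounded to 5 decimal places: ρ_sc(1.442) ≈ 0.22057.


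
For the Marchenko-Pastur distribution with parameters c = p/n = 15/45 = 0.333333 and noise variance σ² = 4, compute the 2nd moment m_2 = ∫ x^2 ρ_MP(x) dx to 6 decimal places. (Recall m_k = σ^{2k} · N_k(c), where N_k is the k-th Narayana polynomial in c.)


E[X²] = σ⁴ (1 + c) (second MP moment). With σ² = 4 (so σ⁴ = 16) and c = 15/45 = 0.333333: E[X²] = 16 · (1 + 0.333333) = 16 · 1.333333.

So E[X^2] = 21.333333.


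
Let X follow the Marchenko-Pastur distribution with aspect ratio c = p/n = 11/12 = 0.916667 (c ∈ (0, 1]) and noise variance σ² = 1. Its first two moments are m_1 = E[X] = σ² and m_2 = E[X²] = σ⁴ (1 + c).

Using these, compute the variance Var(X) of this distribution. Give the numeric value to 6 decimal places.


m_1 = E[X] = σ² = 1, so m_1² = 1.
m_2 = E[X²] = σ⁴ (1 + c) = 1 · (1 + 0.916667) = 1 · 1.916667 = 1.916667.
(Note m_2 − m_1² simplifies to c · σ⁴ = 0.916667 · 1.)

Var(X) = m_2 − m_1² = 1.916667 − 1 = 0.916667.


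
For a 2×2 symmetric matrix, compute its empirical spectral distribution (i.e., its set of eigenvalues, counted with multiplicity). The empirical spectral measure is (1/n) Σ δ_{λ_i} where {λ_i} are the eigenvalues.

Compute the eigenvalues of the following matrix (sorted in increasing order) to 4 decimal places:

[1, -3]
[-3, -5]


Since M is real symmetric, both eigenvalues are real; they are the roots of det(λI − M) = λ² − (tr M) λ + det M.
tr M = 1 + (-5) = -4.
det M = 1·(-5) − (-3)² = -5 − 9 = -14.
Characteristic polynomial: λ² + 4λ − 14 = 0.
Discriminant Δ = (tr M)² − 4·det M = 16 − (-56) = 72; √Δ = 8.485281.
λ = (tr M ± √Δ)/2 = (-4 ± 8.485281)/2, giving (tr M − √Δ)/2 = -6.2426 and (tr M + √Δ)/2 = 2.2426.

Eigenvalues sorted in increasing order: [-6.2426, 2.2426].


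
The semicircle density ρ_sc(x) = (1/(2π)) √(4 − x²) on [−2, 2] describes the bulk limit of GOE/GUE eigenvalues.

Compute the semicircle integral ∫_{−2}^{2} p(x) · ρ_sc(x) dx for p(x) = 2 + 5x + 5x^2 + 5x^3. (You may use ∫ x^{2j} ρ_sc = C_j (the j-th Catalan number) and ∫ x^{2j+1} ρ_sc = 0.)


Write p(x) = Σ a_i x^i, split into monomials and integrate each against ρ_sc separately.
Using ∫ x^{2j} ρ_sc = C_j = (1/(j+1)) C(2j, j) (Catalan numbers) and ∫ x^{2j+1} ρ_sc = 0 (odd monomials vanish by symmetry):
  i = 0 (even): a_0 · C_{0} = 2 · 1 = 2
  i = 1 (odd): ∫ x^1 ρ_sc = 0 (vanishes)
  i = 2 (even): a_2 · C_{1} = 5 · 1 = 5
  i = 3 (odd): ∫ x^3 ρ_sc = 0 (vanishes)

Summing the contributions: ∫_{−2}^{2} p(x) ρ_sc(x) dx = 2 + 5 = 7.


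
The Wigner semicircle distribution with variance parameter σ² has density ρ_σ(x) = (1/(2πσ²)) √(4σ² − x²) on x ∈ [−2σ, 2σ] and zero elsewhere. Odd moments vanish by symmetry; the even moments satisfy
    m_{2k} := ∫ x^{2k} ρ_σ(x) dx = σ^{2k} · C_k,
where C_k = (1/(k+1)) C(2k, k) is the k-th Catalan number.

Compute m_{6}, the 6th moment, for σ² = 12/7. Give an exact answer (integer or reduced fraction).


By the scaled semicircle moment identity, m_{2k} = σ^{2k} · C_k with k = 3.
C_3 = (1/(k+1)) · C(2k, k) = (1/4) · C(6, 3) = (1/4) · 20 = 5.
σ^{2k} = (σ²)^k = (12/7)^3 = 1728/343.

Therefore m_{6} = σ^{6} · C_3 = (1728/343) · 5 = 8640/343.


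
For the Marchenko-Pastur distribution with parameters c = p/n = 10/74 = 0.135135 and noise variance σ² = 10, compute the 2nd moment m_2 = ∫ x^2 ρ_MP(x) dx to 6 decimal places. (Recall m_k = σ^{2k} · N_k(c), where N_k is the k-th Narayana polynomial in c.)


E[X²] = σ⁴ (1 + c) (second MP moment). With σ² = 10 (so σ⁴ = 100) and c = 10/74 = 0.135135: E[X²] = 100 · (1 + 0.135135) = 100 · 1.135135.

So E[X^2] = 113.513514.


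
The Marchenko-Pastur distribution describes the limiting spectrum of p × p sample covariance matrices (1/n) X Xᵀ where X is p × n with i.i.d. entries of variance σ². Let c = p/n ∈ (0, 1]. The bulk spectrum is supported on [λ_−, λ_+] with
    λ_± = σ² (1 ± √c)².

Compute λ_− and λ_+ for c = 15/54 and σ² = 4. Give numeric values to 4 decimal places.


c = 15/54 = 0.277778; √c = 0.527046.
λ_− = σ² (1 − √c)² = 4 · (1 − 0.527046)² = 4 · (0.472954)² = 0.894741.
λ_+ = σ² (1 + √c)² = 4 · (1 + 0.527046)² = 4 · (1.527046)² = 9.327481.

Rounded to 4 decimal places: λ_− ≈ 0.8947, λ_+ ≈ 9.3275.


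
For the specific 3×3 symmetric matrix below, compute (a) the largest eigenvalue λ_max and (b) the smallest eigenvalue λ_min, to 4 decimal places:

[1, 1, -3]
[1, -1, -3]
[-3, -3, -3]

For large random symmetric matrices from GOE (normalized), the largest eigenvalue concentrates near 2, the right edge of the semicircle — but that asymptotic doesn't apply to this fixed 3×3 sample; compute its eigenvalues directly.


Since M is real symmetric, all three eigenvalues are real; they are the roots of det(λI − M) = λ³ − (tr M) λ² + s λ − det M, where s is the sum of the principal 2×2 minors.
tr M = 1 + (-1) + (-3) = -3.
s = (1·(-1) − 1²) + (1·(-3) − (-3)²) + ((-1)·(-3) − (-3)²) = -2 + (-12) + (-6) = -20.
det M (expand along row 1) = 1·(-6) − 1·(-12) + (-3)·(-6) = 24.
Characteristic polynomial: λ³ + 3λ² − 20λ − 24 = 0.
Substitute λ = y + (tr M)/3 = y − 1.000000 to remove the quadratic term: y³ + p·y + q = 0 with p = s − (tr M)²/3 = -23.000000 and q = −2(tr M)³/27 + (tr M)·s/3 − det M = -2.000000.
Three real roots ⇒ use the trigonometric (Viète) form: r = 2√(−p/3) = 5.537749, φ = arccos(3q/(p·r)) = arccos(0.047108) = 1.523671 rad.
y_k = r·cos(φ/3 − 2πk/3) for k = 0, 1, 2 gives y = 4.838732, -0.086985, -4.751747.
λ_k = y_k − 1.000000 gives λ = 3.8387, -1.0870, -5.7517 (check: the sum is -3.0000 = tr M).

Hence λ_max = 3.8387 and λ_min = -5.7517.


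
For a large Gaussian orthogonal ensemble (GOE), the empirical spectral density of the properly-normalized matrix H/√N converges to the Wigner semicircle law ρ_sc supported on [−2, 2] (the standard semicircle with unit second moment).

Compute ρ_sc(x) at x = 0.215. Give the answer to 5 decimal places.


ρ_sc(x) = (1/(2π)) √(4 − x²). With x = 0.215:
  4 − x² = 4 − (0.215)² = 4 − 0.046225 = 3.953775.
  √(4 − x²) = 1.988410.
  1/(2π) = 0.159155.
  ρ_sc(0.215) = 0.159155 · 1.988410 = 0.316465.

Rounded to 5 decimal places: ρ_sc(0.215) ≈ 0.31647.


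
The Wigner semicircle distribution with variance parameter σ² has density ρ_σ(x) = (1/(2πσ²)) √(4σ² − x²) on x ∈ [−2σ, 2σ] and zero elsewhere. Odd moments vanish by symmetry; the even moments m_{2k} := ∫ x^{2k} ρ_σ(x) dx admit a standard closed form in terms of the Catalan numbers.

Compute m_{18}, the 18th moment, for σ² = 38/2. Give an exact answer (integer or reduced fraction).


By the scaled semicircle moment identity, m_{2k} = σ^{2k} · C_k with k = 9.
C_9 = (1/(k+1)) · C(2k, k) = (1/10) · C(18, 9) = (1/10) · 48620 = 4862.
σ^{2k} = (σ²)^k = (38/2)^9 = 322687697779.

Therefore m_{18} = σ^{18} · C_9 = 322687697779 · 4862 = 1568907586601498.


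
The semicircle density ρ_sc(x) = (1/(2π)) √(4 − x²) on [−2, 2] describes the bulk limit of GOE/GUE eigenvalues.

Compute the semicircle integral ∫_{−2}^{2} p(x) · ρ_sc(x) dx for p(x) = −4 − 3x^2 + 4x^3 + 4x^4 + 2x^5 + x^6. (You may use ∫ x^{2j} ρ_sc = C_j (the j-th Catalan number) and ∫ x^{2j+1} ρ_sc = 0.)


Write p(x) = Σ a_i x^i, split into monomials and integrate each against ρ_sc separately.
Using ∫ x^{2j} ρ_sc = C_j = (1/(j+1)) C(2j, j) (Catalan numbers) and ∫ x^{2j+1} ρ_sc = 0 (odd monomials vanish by symmetry):
  i = 0 (even): a_0 · C_{0} = -4 · 1 = -4
  i = 2 (even): a_2 · C_{1} = -3 · 1 = -3
  i = 3 (odd): ∫ x^3 ρ_sc = 0 (vanishes)
  i = 4 (even): a_4 · C_{2} = 4 · 2 = 8
  i = 5 (odd): ∫ x^5 ρ_sc = 0 (vanishes)
  i = 6 (even): a_6 · C_{3} = 1 · 5 = 5

Summing the contributions: ∫_{−2}^{2} p(x) ρ_sc(x) dx = (-4) + (-3) + 8 + 5 = 6.


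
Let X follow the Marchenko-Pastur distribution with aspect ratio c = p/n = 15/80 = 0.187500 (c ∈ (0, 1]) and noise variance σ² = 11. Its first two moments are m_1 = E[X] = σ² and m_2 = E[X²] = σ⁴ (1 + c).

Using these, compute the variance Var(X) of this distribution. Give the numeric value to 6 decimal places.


m_1 = E[X] = σ² = 11, so m_1² = 121.
m_2 = E[X²] = σ⁴ (1 + c) = 121 · (1 + 0.187500) = 121 · 1.187500 = 143.687500.
(Note m_2 − m_1² simplifies to c · σ⁴ = 0.187500 · 121.)

Var(X) = m_2 − m_1² = 143.687500 − 121 = 22.687500.


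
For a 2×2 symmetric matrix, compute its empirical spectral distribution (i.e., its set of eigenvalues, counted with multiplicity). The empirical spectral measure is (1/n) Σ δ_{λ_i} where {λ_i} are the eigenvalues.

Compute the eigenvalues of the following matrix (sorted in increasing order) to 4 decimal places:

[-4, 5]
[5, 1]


Since M is real symmetric, both eigenvalues are real; they are the roots of det(λI − M) = λ² − (tr M) λ + det M.
tr M = -4 + 1 = -3.
det M = (-4)·1 − 5² = -4 − 25 = -29.
Characteristic polynomial: λ² + 3λ − 29 = 0.
Discriminant Δ = (tr M)² − 4·det M = 9 − (-116) = 125; √Δ = 11.180340.
λ = (tr M ± √Δ)/2 = (-3 ± 11.180340)/2, giving (tr M − √Δ)/2 = -7.0902 and (tr M + √Δ)/2 = 4.0902.

Eigenvalues sorted in increasing order: [-7.0902, 4.0902].


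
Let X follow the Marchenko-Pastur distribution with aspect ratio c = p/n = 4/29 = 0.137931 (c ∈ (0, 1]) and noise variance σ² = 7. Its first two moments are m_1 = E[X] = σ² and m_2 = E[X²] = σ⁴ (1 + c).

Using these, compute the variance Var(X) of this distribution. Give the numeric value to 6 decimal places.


m_1 = E[X] = σ² = 7, so m_1² = 49.
m_2 = E[X²] = σ⁴ (1 + c) = 49 · (1 + 0.137931) = 49 · 1.137931 = 55.758621.
(Note m_2 − m_1² simplifies to c · σ⁴ = 0.137931 · 49.)

Var(X) = m_2 − m_1² = 55.758621 − 49 = 6.758621.


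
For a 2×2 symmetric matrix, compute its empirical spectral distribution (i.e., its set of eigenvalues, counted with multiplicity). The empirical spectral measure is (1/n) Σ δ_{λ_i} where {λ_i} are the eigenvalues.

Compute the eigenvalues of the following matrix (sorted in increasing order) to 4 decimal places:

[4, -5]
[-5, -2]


Since M is real symmetric, both eigenvalues are real; they are the roots of det(λI − M) = λ² − (tr M) λ + det M.
tr M = 4 + (-2) = 2.
det M = 4·(-2) − (-5)² = -8 − 25 = -33.
Characteristic polynomial: λ² − 2λ − 33 = 0.
Discriminant Δ = (tr M)² − 4·det M = 4 − (-132) = 136; √Δ = 11.661904.
λ = (tr M ± √Δ)/2 = (2 ± 11.661904)/2, giving (tr M − √Δ)/2 = -4.8310 and (tr M + √Δ)/2 = 6.8310.

Eigenvalues sorted in increasing order: [-4.8310, 6.8310].


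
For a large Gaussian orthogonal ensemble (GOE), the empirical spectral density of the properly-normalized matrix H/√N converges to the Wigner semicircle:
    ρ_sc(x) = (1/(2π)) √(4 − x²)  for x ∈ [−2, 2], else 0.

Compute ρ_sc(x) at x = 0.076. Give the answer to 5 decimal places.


ρ_sc(x) = (1/(2π)) √(4 − x²). With x = 0.076:
  4 − x² = 4 − (0.076)² = 4 − 0.005776 = 3.994224.
  √(4 − x²) = 1.998555.
  1/(2π) = 0.159155.
  ρ_sc(0.076) = 0.159155 · 1.998555 = 0.318080.

Rounded to 5 decimal places: ρ_sc(0.076) ≈ 0.31808.
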